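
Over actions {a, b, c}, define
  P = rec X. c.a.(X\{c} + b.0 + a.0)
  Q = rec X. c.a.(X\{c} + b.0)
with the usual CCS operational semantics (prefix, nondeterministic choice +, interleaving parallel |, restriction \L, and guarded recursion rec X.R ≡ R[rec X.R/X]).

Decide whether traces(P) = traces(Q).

NO — witness ⟨caa⟩

Reachable graph of P (4 states):
  u0 = rec X. c.a.(X\{c} + b.0 + a.0) :: =c=> u1
  u1 = a.((rec X. c.a.(X\{c} + b.0 + a.0))\{c} + b.0 + a.0) :: =a=> u2
  u2 = (rec X. c.a.(X\{c} + b.0 + a.0))\{c} + b.0 + a.0 :: =a=> u3, =b=> u3
  u3 = 0 :: ·
Reachable graph of Q (4 states):
  v0 = rec X. c.a.(X\{c} + b.0) :: =c=> v1
  v1 = a.((rec X. c.a.(X\{c} + b.0))\{c} + b.0) :: =a=> v2
  v2 = (rec X. c.a.(X\{c} + b.0))\{c} + b.0 :: =b=> v3
  v3 = 0 :: ·
Executing caa from P (initial set {u0}):
  step 1 (c): {u1}
  step 2 (a): {u2}
  step 3 (a): {u3}
  — P admits the full trace.
Executing caa from Q (initial set {v0}):
  step 1 (c): {v1}
  step 2 (a): {v2}
  step 3 (a): no successor for Q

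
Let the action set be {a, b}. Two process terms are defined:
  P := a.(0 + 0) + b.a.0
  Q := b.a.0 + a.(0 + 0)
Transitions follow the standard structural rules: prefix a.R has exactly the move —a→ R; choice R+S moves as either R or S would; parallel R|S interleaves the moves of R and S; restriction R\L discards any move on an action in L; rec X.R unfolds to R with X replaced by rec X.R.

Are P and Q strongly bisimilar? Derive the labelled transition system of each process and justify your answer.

LTS(P): 4 reachable states
  p0 = a.(0 + 0) + b.a.0 | —a→ p1, —b→ p2
  p1 = 0 + 0 | stopped
  p2 = a.0 | —a→ p3
  p3 = 0 | stopped
LTS(Q): 4 reachable states
  q0 = b.a.0 + a.(0 + 0) | —a→ q1, —b→ q2
  q1 = 0 + 0 | stopped
  q2 = a.0 | —a→ q3
  q3 = 0 | stopped
Partition-refinement fixed point:
  B0 = {p0, q0}
  B1 = {p1, p3, q1, q3}
  B2 = {p2, q2}
p0 ∈ B0, q0 ∈ B0 → same block

bisimilar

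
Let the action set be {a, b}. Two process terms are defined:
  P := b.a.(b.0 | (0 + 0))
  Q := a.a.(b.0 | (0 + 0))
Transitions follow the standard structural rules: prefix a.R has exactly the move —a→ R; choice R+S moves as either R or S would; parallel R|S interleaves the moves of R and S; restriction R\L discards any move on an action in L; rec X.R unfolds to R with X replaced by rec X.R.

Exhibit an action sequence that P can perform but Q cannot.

b

LTS(P): 4 reachable states
  u0 = b.a.(b.0 | (0 + 0)) :: -b-> u1
  u1 = a.(b.0 | (0 + 0)) :: -a-> u2
  u2 = b.0 | (0 + 0) :: -b-> u3
  u3 = 0 | (0 + 0) :: stopped
LTS(Q): 4 reachable states
  v0 = a.a.(b.0 | (0 + 0)) :: -a-> v1
  v1 = a.(b.0 | (0 + 0)) :: -a-> v2
  v2 = b.0 | (0 + 0) :: -b-> v3
  v3 = 0 | (0 + 0) :: stopped
Run σ = ⟨b⟩ on P: start {u0}
  after b @ step 1: {u1}
  ✓ P
Run σ = ⟨b⟩ on Q: start {v0}
  after b @ step 1: ∅  — Q cannot continue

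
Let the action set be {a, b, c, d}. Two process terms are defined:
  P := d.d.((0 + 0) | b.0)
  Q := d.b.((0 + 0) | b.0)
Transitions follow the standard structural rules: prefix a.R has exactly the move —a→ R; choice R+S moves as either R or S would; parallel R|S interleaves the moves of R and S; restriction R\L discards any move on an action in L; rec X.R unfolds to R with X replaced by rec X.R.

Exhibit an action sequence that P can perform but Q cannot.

dd

LTS(P): 4 reachable states
  s0 = d.d.((0 + 0) | b.0) | ··d··> s1
  s1 = d.((0 + 0) | b.0) | ··d··> s2
  s2 = (0 + 0) | b.0 | ··b··> s3
  s3 = (0 + 0) | 0 | deadlocked
LTS(Q): 4 reachable states
  t0 = d.b.((0 + 0) | b.0) | ··d··> t1
  t1 = b.((0 + 0) | b.0) | ··b··> t2
  t2 = (0 + 0) | b.0 | ··b··> t3
  t3 = (0 + 0) | 0 | deadlocked
Trace ⟨dd⟩ through P, begin at {s0}:
  after d @ step 1: {s1}
  after d @ step 2: {s2}
  ✓ P
Trace ⟨dd⟩ through Q, begin at {t0}:
  after d @ step 1: {t1}
  after d @ step 2: ∅  — Q cannot continue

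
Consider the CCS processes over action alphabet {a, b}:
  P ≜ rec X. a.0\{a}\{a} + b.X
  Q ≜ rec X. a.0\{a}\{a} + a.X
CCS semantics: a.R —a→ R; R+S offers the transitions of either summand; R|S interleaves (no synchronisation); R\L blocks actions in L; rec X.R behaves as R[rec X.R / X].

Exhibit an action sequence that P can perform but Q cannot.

P's transition system — 2 states:
  p0 = rec X. a.0\{a}\{a} + b.X → ··a··> p1, ··b··> p0
  p1 = 0\{a}\{a} → stopped
Q's transition system — 2 states:
  q0 = rec X. a.0\{a}\{a} + a.X → ··a··> q0, ··a··> q1
  q1 = 0\{a}\{a} → stopped
Run σ = ⟨b⟩ on P: start {p0}
  after b @ step 1: {p0}
  ✓ P
Run σ = ⟨b⟩ on Q: start {q0}
  after b @ step 1: ∅  — Q cannot continue

b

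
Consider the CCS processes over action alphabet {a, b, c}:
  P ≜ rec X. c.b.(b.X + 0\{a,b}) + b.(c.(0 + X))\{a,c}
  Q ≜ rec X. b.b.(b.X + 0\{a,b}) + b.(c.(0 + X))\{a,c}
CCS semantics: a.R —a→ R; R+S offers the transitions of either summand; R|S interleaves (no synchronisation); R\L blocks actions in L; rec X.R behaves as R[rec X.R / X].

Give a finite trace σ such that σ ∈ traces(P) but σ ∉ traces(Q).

Reachable graph of P (4 states):
  m0 = rec X. c.b.(b.X + 0\{a,b}) + b.(c.(0 + X))\{a,c} | --b--▸ m1, --c--▸ m2
  m1 = (c.(0 + (rec X. c.b.(b.X + 0\{a,b}) + b.(c.(0 + X))\{a,c})))\{a,c} | ·
  m2 = b.(b.(rec X. c.b.(b.X + 0\{a,b}) + b.(c.(0 + X))\{a,c}) + 0\{a,b}) | --b--▸ m3
  m3 = b.(rec X. c.b.(b.X + 0\{a,b}) + b.(c.(0 + X))\{a,c}) + 0\{a,b} | --b--▸ m0
Reachable graph of Q (4 states):
  n0 = rec X. b.b.(b.X + 0\{a,b}) + b.(c.(0 + X))\{a,c} | --b--▸ n1, --b--▸ n2
  n1 = (c.(0 + (rec X. b.b.(b.X + 0\{a,b}) + b.(c.(0 + X))\{a,c})))\{a,c} | ·
  n2 = b.(b.(rec X. b.b.(b.X + 0\{a,b}) + b.(c.(0 + X))\{a,c}) + 0\{a,b}) | --b--▸ n3
  n3 = b.(rec X. b.b.(b.X + 0\{a,b}) + b.(c.(0 + X))\{a,c}) + 0\{a,b} | --b--▸ n0
Executing c from P (initial set {m0}):
  step 1 (c): {m2}
  ✓ P
Executing c from Q (initial set {n0}):
  step 1 (c): ∅  — Q cannot continue

c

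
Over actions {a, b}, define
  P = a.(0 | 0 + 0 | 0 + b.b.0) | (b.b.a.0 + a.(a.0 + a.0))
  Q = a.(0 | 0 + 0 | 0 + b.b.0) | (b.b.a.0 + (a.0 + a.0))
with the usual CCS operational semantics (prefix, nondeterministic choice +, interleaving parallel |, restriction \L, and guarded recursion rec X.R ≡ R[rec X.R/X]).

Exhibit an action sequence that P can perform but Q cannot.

aaa

Reachable graph of P (20 states):
  s0 = a.(0 | 0 + 0 | 0 + b.b.0) | (b.b.a.0 + a.(a.0 + a.0)) | =a=> s1, =a=> s2, =b=> s3
  s1 = (0 | 0 + 0 | 0 + b.b.0) | (b.b.a.0 + a.(a.0 + a.0)) | =a=> s4, =b=> s5, =b=> s6
  s2 = a.(0 | 0 + 0 | 0 + b.b.0) | (a.0 + a.0) | =a=> s4, =a=> s7
  s3 = a.(0 | 0 + 0 | 0 + b.b.0) | b.a.0 | =a=> s5, =b=> s8
  s4 = (0 | 0 + 0 | 0 + b.b.0) | (a.0 + a.0) | =a=> s9, =b=> s10
  s5 = (0 | 0 + 0 | 0 + b.b.0) | b.a.0 | =b=> s11, =b=> s12
  s6 = b.0 | (b.b.a.0 + a.(a.0 + a.0)) | =a=> s10, =b=> s12, =b=> s13
  s7 = a.(0 | 0 + 0 | 0 + b.b.0) | 0 | =a=> s9
  s8 = a.(0 | 0 + 0 | 0 + b.b.0) | a.0 | =a=> s11, =a=> s7
  s9 = (0 | 0 + 0 | 0 + b.b.0) | 0 | =b=> s14
  s10 = b.0 | (a.0 + a.0) | =a=> s14, =b=> s15
  s11 = (0 | 0 + 0 | 0 + b.b.0) | a.0 | =a=> s9, =b=> s16
  s12 = b.0 | b.a.0 | =b=> s16, =b=> s17
  s13 = 0 | (b.b.a.0 + a.(a.0 + a.0)) | =a=> s15, =b=> s17
  s14 = b.0 | 0 | =b=> s18
  s15 = 0 | (a.0 + a.0) | =a=> s18
  s16 = b.0 | a.0 | =a=> s14, =b=> s19
  s17 = 0 | b.a.0 | =b=> s19
  s18 = 0 | 0 | deadlocked
  s19 = 0 | a.0 | =a=> s18
Reachable graph of Q (16 states):
  t0 = a.(0 | 0 + 0 | 0 + b.b.0) | (b.b.a.0 + (a.0 + a.0)) | =a=> t1, =a=> t2, =b=> t3
  t1 = (0 | 0 + 0 | 0 + b.b.0) | (b.b.a.0 + (a.0 + a.0)) | =a=> t4, =b=> t5, =b=> t6
  t2 = a.(0 | 0 + 0 | 0 + b.b.0) | 0 | =a=> t4
  t3 = a.(0 | 0 + 0 | 0 + b.b.0) | b.a.0 | =a=> t5, =b=> t7
  t4 = (0 | 0 + 0 | 0 + b.b.0) | 0 | =b=> t8
  t5 = (0 | 0 + 0 | 0 + b.b.0) | b.a.0 | =b=> t10, =b=> t9
  t6 = b.0 | (b.b.a.0 + (a.0 + a.0)) | =a=> t8, =b=> t10, =b=> t11
  t7 = a.(0 | 0 + 0 | 0 + b.b.0) | a.0 | =a=> t2, =a=> t9
  t8 = b.0 | 0 | =b=> t12
  t9 = (0 | 0 + 0 | 0 + b.b.0) | a.0 | =a=> t4, =b=> t13
  t10 = b.0 | b.a.0 | =b=> t13, =b=> t14
  t11 = 0 | (b.b.a.0 + (a.0 + a.0)) | =a=> t12, =b=> t14
  t12 = 0 | 0 | deadlocked
  t13 = b.0 | a.0 | =a=> t8, =b=> t15
  t14 = 0 | b.a.0 | =b=> t15
  t15 = 0 | a.0 | =a=> t12
Run σ = ⟨aaa⟩ on P: start {s0}
  [1] a ⇒ {s1, s2}
  [2] a ⇒ {s4, s7}
  [3] a ⇒ {s9}
  ✓ P
Run σ = ⟨aaa⟩ on Q: start {t0}
  [1] a ⇒ {t1, t2}
  [2] a ⇒ {t4}
  [3] a ⇒ ∅ (Q stuck)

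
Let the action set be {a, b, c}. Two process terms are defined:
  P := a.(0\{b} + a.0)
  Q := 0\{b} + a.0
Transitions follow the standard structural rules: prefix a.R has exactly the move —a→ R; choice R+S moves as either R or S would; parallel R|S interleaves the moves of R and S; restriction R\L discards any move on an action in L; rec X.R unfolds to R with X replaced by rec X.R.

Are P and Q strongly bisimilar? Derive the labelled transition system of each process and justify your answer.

P ≁ Q

LTS(P): 3 reachable states
  u0 = a.(0\{b} + a.0) | ··a··> u1
  u1 = 0\{b} + a.0 | ··a··> u2
  u2 = 0 | ·
LTS(Q): 2 reachable states
  v0 = 0\{b} + a.0 | ··a··> v1
  v1 = 0 | ·
Bisimilarity quotient blocks:
  B0 = {u0}
  B1 = {u1, v0}
  B2 = {u2, v1}
u0 ∈ B0, v0 ∈ B1 → different blocks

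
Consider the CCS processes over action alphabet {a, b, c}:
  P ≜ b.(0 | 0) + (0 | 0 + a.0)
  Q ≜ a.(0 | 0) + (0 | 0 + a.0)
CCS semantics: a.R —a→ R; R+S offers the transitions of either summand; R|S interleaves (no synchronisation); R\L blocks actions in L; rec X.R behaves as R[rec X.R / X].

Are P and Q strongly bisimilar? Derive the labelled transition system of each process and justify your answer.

P's transition system — 3 states:
  p0 = b.(0 | 0) + (0 | 0 + a.0) :: --a--▸ p1, --b--▸ p2
  p1 = 0 :: deadlocked
  p2 = 0 | 0 :: deadlocked
Q's transition system — 3 states:
  q0 = a.(0 | 0) + (0 | 0 + a.0) :: --a--▸ q1, --a--▸ q2
  q1 = 0 :: deadlocked
  q2 = 0 | 0 :: deadlocked
Coarsest stable partition (strong bisimilarity classes):
  B0 = {p0}
  B1 = {p1, p2, q1, q2}
  B2 = {q0}
p0 ∈ B0, q0 ∈ B2 → different blocks

P ≁ Q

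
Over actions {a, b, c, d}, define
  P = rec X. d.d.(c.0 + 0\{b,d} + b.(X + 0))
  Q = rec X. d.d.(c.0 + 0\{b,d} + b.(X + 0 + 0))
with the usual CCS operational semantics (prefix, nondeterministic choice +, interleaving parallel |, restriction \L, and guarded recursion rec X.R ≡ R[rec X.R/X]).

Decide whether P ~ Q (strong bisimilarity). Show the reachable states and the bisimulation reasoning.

LTS(P): 5 reachable states
  u0 = rec X. d.d.(c.0 + 0\{b,d} + b.(X + 0)) has moves ··d··> u1
  u1 = d.(c.0 + 0\{b,d} + b.((rec X. d.d.(c.0 + 0\{b,d} + b.(X + 0))) + 0)) has moves ··d··> u2
  u2 = c.0 + 0\{b,d} + b.((rec X. d.d.(c.0 + 0\{b,d} + b.(X + 0))) + 0) has moves ··b··> u3, ··c··> u4
  u3 = (rec X. d.d.(c.0 + 0\{b,d} + b.(X + 0))) + 0 has moves ··d··> u1
  u4 = 0 has moves ∅
LTS(Q): 5 reachable states
  v0 = rec X. d.d.(c.0 + 0\{b,d} + b.(X + 0 + 0)) has moves ··d··> v1
  v1 = d.(c.0 + 0\{b,d} + b.((rec X. d.d.(c.0 + 0\{b,d} + b.(X + 0 + 0))) + 0 + 0)) has moves ··d··> v2
  v2 = c.0 + 0\{b,d} + b.((rec X. d.d.(c.0 + 0\{b,d} + b.(X + 0 + 0))) + 0 + 0) has moves ··b··> v3, ··c··> v4
  v3 = (rec X. d.d.(c.0 + 0\{b,d} + b.(X + 0 + 0))) + 0 + 0 has moves ··d··> v1
  v4 = 0 has moves ∅
Coarsest stable partition (strong bisimilarity classes):
  B0 = {u0, u3, v0, v3}
  B1 = {u1, v1}
  B2 = {u2, v2}
  B3 = {u4, v4}
u0 ∈ B0, v0 ∈ B0 → same block

bisimilar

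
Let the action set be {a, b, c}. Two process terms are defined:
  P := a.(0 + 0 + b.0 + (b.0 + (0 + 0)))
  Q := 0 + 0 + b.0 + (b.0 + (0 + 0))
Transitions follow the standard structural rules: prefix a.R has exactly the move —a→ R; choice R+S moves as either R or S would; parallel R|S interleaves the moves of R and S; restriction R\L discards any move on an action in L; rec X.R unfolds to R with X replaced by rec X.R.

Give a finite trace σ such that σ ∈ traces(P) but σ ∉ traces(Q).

a

P's transition system — 3 states:
  m0 = a.(0 + 0 + b.0 + (b.0 + (0 + 0))) → =a=> m1
  m1 = 0 + 0 + b.0 + (b.0 + (0 + 0)) → =b=> m2
  m2 = 0 → deadlocked
Q's transition system — 2 states:
  n0 = 0 + 0 + b.0 + (b.0 + (0 + 0)) → =b=> n1
  n1 = 0 → deadlocked
Run σ = ⟨a⟩ on P: start {m0}
  after a @ step 1: {m1}
  P completes σ.
Run σ = ⟨a⟩ on Q: start {n0}
  after a @ step 1: ∅  — Q cannot continue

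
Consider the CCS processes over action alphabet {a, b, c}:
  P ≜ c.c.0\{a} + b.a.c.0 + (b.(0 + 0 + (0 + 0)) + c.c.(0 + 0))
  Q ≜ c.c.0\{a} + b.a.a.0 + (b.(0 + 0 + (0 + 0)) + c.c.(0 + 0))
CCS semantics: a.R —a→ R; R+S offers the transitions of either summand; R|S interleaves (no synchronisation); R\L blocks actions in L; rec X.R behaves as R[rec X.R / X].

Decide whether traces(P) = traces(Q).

NO — witness ⟨bac⟩

LTS(P): 9 reachable states
  s0 = c.c.0\{a} + b.a.c.0 + (b.(0 + 0 + (0 + 0)) + c.c.(0 + 0)) ⊢ ··b··> s1, ··b··> s2, ··c··> s3, ··c··> s4
  s1 = 0 + 0 + (0 + 0) ⊢ ·
  s2 = a.c.0 ⊢ ··a··> s5
  s3 = c.(0 + 0) ⊢ ··c··> s6
  s4 = c.0\{a} ⊢ ··c··> s7
  s5 = c.0 ⊢ ··c··> s8
  s6 = 0 + 0 ⊢ ·
  s7 = 0\{a} ⊢ ·
  s8 = 0 ⊢ ·
LTS(Q): 9 reachable states
  t0 = c.c.0\{a} + b.a.a.0 + (b.(0 + 0 + (0 + 0)) + c.c.(0 + 0)) ⊢ ··b··> t1, ··b··> t2, ··c··> t3, ··c··> t4
  t1 = 0 + 0 + (0 + 0) ⊢ ·
  t2 = a.a.0 ⊢ ··a··> t5
  t3 = c.(0 + 0) ⊢ ··c··> t6
  t4 = c.0\{a} ⊢ ··c··> t7
  t5 = a.0 ⊢ ··a··> t8
  t6 = 0 + 0 ⊢ ·
  t7 = 0\{a} ⊢ ·
  t8 = 0 ⊢ ·
Executing bac from P (initial set {s0}):
  [1] b ⇒ {s1, s2}
  [2] a ⇒ {s5}
  [3] c ⇒ {s8}
  ✓ P
Executing bac from Q (initial set {t0}):
  [1] b ⇒ {t1, t2}
  [2] a ⇒ {t5}
  [3] c ⇒ ∅ (Q stuck)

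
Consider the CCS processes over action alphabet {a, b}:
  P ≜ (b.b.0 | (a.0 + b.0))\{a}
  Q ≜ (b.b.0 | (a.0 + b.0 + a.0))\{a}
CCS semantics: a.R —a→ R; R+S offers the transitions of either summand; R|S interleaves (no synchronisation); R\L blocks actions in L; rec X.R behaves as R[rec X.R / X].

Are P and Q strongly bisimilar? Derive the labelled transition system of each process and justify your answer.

P ~ Q

P's transition system — 6 states:
  p0 = (b.b.0 | (a.0 + b.0))\{a} → —b→ p1, —b→ p2
  p1 = (b.0 | (a.0 + b.0))\{a} → —b→ p3, —b→ p4
  p2 = (b.b.0 | 0)\{a} → —b→ p4
  p3 = (0 | (a.0 + b.0))\{a} → —b→ p5
  p4 = (b.0 | 0)\{a} → —b→ p5
  p5 = (0 | 0)\{a} → (no moves)
Q's transition system — 6 states:
  q0 = (b.b.0 | (a.0 + b.0 + a.0))\{a} → —b→ q1, —b→ q2
  q1 = (b.0 | (a.0 + b.0 + a.0))\{a} → —b→ q3, —b→ q4
  q2 = (b.b.0 | 0)\{a} → —b→ q4
  q3 = (0 | (a.0 + b.0 + a.0))\{a} → —b→ q5
  q4 = (b.0 | 0)\{a} → —b→ q5
  q5 = (0 | 0)\{a} → (no moves)
Coarsest stable partition (strong bisimilarity classes):
  B0 = {p0, q0}
  B1 = {p1, p2, q1, q2}
  B2 = {p3, p4, q3, q4}
  B3 = {p5, q5}
p0 ∈ B0, q0 ∈ B0 → same block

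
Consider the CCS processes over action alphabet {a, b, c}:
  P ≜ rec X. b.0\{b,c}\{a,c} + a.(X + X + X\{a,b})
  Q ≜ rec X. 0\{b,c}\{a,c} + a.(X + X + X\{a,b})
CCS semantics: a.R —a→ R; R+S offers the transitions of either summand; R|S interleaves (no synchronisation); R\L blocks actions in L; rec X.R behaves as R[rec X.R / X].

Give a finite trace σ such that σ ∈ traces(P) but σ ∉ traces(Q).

P's transition system — 3 states:
  u0 = rec X. b.0\{b,c}\{a,c} + a.(X + X + X\{a,b}) :: —a→ u1, —b→ u2
  u1 = (rec X. b.0\{b,c}\{a,c} + a.(X + X + X\{a,b})) + (rec X. b.0\{b,c}\{a,c} + a.(X + X + X\{a,b})) + (rec X. b.0\{b,c}\{a,c} + a.(X + X + X\{a,b}))\{a,b} :: —a→ u1, —b→ u2
  u2 = 0\{b,c}\{a,c} :: (no moves)
Q's transition system — 2 states:
  v0 = rec X. 0\{b,c}\{a,c} + a.(X + X + X\{a,b}) :: —a→ v1
  v1 = (rec X. 0\{b,c}\{a,c} + a.(X + X + X\{a,b})) + (rec X. 0\{b,c}\{a,c} + a.(X + X + X\{a,b})) + (rec X. 0\{b,c}\{a,c} + a.(X + X + X\{a,b}))\{a,b} :: —a→ v1
Run σ = ⟨b⟩ on P: start {u0}
  [1] b ⇒ {u2}
  P completes σ.
Run σ = ⟨b⟩ on Q: start {v0}
  [1] b ⇒ ∅ (Q stuck)

b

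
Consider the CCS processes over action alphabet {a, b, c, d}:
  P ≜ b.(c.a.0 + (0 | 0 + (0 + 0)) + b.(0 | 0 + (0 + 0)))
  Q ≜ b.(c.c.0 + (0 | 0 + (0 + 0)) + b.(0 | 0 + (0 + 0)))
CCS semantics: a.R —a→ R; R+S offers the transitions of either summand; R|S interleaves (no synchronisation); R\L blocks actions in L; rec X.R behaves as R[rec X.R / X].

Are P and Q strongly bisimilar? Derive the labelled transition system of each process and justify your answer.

P's transition system — 5 states:
  p0 = b.(c.a.0 + (0 | 0 + (0 + 0)) + b.(0 | 0 + (0 + 0))) :: --b--▸ p1
  p1 = c.a.0 + (0 | 0 + (0 + 0)) + b.(0 | 0 + (0 + 0)) :: --b--▸ p2, --c--▸ p3
  p2 = 0 | 0 + (0 + 0) :: (no moves)
  p3 = a.0 :: --a--▸ p4
  p4 = 0 :: (no moves)
Q's transition system — 5 states:
  q0 = b.(c.c.0 + (0 | 0 + (0 + 0)) + b.(0 | 0 + (0 + 0))) :: --b--▸ q1
  q1 = c.c.0 + (0 | 0 + (0 + 0)) + b.(0 | 0 + (0 + 0)) :: --b--▸ q2, --c--▸ q3
  q2 = 0 | 0 + (0 + 0) :: (no moves)
  q3 = c.0 :: --c--▸ q4
  q4 = 0 :: (no moves)
Bisimilarity quotient blocks:
  B0 = {p0}
  B1 = {p1}
  B2 = {p3}
  B3 = {p2, p4, q2, q4}
  B4 = {q0}
  B5 = {q1}
  B6 = {q3}
p0 ∈ B0, q0 ∈ B4 → different blocks

P ≁ Q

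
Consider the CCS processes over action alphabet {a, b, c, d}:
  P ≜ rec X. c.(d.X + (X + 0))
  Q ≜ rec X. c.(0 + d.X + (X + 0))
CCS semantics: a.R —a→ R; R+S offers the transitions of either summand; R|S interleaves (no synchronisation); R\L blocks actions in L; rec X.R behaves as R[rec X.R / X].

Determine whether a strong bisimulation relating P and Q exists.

LTS(P): 2 reachable states
  u0 = rec X. c.(d.X + (X + 0)) | =c=> u1
  u1 = d.(rec X. c.(d.X + (X + 0))) + ((rec X. c.(d.X + (X + 0))) + 0) | =c=> u1, =d=> u0
LTS(Q): 2 reachable states
  v0 = rec X. c.(0 + d.X + (X + 0)) | =c=> v1
  v1 = 0 + d.(rec X. c.(0 + d.X + (X + 0))) + ((rec X. c.(0 + d.X + (X + 0))) + 0) | =c=> v1, =d=> v0
Coarsest stable partition (strong bisimilarity classes):
  B0 = {u0, v0}
  B1 = {u1, v1}
u0 ∈ B0, v0 ∈ B0 → same block

bisimilar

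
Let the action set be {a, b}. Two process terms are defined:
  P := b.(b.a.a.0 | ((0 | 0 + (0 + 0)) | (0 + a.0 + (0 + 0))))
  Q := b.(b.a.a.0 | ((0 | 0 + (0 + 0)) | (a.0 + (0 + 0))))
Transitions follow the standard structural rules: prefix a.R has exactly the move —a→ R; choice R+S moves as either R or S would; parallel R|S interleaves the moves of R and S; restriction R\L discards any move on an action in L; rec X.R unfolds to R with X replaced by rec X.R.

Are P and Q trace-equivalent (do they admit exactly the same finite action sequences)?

trace-equivalent

Reachable graph of P (9 states):
  p0 = b.(b.a.a.0 | ((0 | 0 + (0 + 0)) | (0 + a.0 + (0 + 0)))) | —b→ p1
  p1 = b.a.a.0 | ((0 | 0 + (0 + 0)) | (0 + a.0 + (0 + 0))) | —a→ p2, —b→ p3
  p2 = b.a.a.0 | ((0 | 0 + (0 + 0)) | 0) | —b→ p4
  p3 = a.a.0 | ((0 | 0 + (0 + 0)) | (0 + a.0 + (0 + 0))) | —a→ p4, —a→ p5
  p4 = a.a.0 | ((0 | 0 + (0 + 0)) | 0) | —a→ p6
  p5 = a.0 | ((0 | 0 + (0 + 0)) | (0 + a.0 + (0 + 0))) | —a→ p6, —a→ p7
  p6 = a.0 | ((0 | 0 + (0 + 0)) | 0) | —a→ p8
  p7 = 0 | ((0 | 0 + (0 + 0)) | (0 + a.0 + (0 + 0))) | —a→ p8
  p8 = 0 | ((0 | 0 + (0 + 0)) | 0) | ∅
Reachable graph of Q (9 states):
  q0 = b.(b.a.a.0 | ((0 | 0 + (0 + 0)) | (a.0 + (0 + 0)))) | —b→ q1
  q1 = b.a.a.0 | ((0 | 0 + (0 + 0)) | (a.0 + (0 + 0))) | —a→ q2, —b→ q3
  q2 = b.a.a.0 | ((0 | 0 + (0 + 0)) | 0) | —b→ q4
  q3 = a.a.0 | ((0 | 0 + (0 + 0)) | (a.0 + (0 + 0))) | —a→ q4, —a→ q5
  q4 = a.a.0 | ((0 | 0 + (0 + 0)) | 0) | —a→ q6
  q5 = a.0 | ((0 | 0 + (0 + 0)) | (a.0 + (0 + 0))) | —a→ q6, —a→ q7
  q6 = a.0 | ((0 | 0 + (0 + 0)) | 0) | —a→ q8
  q7 = 0 | ((0 | 0 + (0 + 0)) | (a.0 + (0 + 0))) | —a→ q8
  q8 = 0 | ((0 | 0 + (0 + 0)) | 0) | ∅
Bisimilarity quotient blocks:
  B0 = {p0, q0}
  B1 = {p1, q1}
  B2 = {p3, q3}
  B3 = {p4, p5, q4, q5}
  B4 = {p6, p7, q6, q7}
  B5 = {p8, q8}
  B6 = {p2, q2}
p0 ∈ B0, q0 ∈ B0 → same block
Bisimilar ⇒ trace-equivalent.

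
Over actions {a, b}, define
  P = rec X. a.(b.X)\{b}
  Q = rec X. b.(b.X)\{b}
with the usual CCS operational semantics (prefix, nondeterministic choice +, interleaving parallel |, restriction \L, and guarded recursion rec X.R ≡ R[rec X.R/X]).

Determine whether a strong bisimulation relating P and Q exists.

not bisimilar

LTS(P): 2 reachable states
  m0 = rec X. a.(b.X)\{b} → =a=> m1
  m1 = (b.(rec X. a.(b.X)\{b}))\{b} → (no moves)
LTS(Q): 2 reachable states
  n0 = rec X. b.(b.X)\{b} → =b=> n1
  n1 = (b.(rec X. b.(b.X)\{b}))\{b} → (no moves)
Coarsest stable partition (strong bisimilarity classes):
  B0 = {m0}
  B1 = {m1, n1}
  B2 = {n0}
m0 ∈ B0, n0 ∈ B2 → different blocks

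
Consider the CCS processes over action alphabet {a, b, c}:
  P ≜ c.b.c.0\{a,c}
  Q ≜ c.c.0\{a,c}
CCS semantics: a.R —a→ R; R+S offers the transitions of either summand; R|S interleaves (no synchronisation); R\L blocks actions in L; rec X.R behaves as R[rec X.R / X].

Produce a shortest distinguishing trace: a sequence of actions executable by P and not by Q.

cb

P's transition system — 4 states:
  p0 = c.b.c.0\{a,c} has moves ··c··> p1
  p1 = b.c.0\{a,c} has moves ··b··> p2
  p2 = c.0\{a,c} has moves ··c··> p3
  p3 = 0\{a,c} has moves ·
Q's transition system — 3 states:
  q0 = c.c.0\{a,c} has moves ··c··> q1
  q1 = c.0\{a,c} has moves ··c··> q2
  q2 = 0\{a,c} has moves ·
Executing cb from P (initial set {p0}):
  after c @ step 1: {p1}
  after b @ step 2: {p2}
  — P admits the full trace.
Executing cb from Q (initial set {q0}):
  after c @ step 1: {q1}
  after b @ step 2: ∅  — Q cannot continue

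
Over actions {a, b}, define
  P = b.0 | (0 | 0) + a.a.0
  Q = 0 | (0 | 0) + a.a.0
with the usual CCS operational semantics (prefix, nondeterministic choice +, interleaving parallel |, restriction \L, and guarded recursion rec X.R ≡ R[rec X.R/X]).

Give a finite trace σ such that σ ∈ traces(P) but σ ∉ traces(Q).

LTS(P): 4 reachable states
  m0 = b.0 | (0 | 0) + a.a.0 | =a=> m1, =b=> m2
  m1 = a.0 | =a=> m3
  m2 = 0 | (0 | 0) | (no moves)
  m3 = 0 | (no moves)
LTS(Q): 3 reachable states
  n0 = 0 | (0 | 0) + a.a.0 | =a=> n1
  n1 = a.0 | =a=> n2
  n2 = 0 | (no moves)
Run σ = ⟨b⟩ on P: start {m0}
  after b @ step 1: {m2}
  — P admits the full trace.
Run σ = ⟨b⟩ on Q: start {n0}
  after b @ step 1: ∅ (Q stuck)

b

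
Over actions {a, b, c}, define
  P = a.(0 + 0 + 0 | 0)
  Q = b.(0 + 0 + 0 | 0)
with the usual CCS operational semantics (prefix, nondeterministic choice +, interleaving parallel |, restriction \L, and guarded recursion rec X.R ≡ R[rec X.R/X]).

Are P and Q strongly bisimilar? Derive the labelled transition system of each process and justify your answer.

not bisimilar

P's transition system — 2 states:
  p0 = a.(0 + 0 + 0 | 0) → —a→ p1
  p1 = 0 + 0 + 0 | 0 → ·
Q's transition system — 2 states:
  q0 = b.(0 + 0 + 0 | 0) → —b→ q1
  q1 = 0 + 0 + 0 | 0 → ·
Coarsest stable partition (strong bisimilarity classes):
  B0 = {p0}
  B1 = {p1, q1}
  B2 = {q0}
p0 ∈ B0, q0 ∈ B2 → different blocks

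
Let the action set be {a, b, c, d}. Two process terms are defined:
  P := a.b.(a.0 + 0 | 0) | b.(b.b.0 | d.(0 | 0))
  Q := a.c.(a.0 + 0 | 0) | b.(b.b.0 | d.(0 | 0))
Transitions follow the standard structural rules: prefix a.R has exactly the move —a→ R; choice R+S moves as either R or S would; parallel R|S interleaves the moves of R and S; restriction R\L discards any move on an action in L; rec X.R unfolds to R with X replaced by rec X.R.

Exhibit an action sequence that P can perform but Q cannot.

Reachable graph of P (28 states):
  p0 = a.b.(a.0 + 0 | 0) | b.(b.b.0 | d.(0 | 0)) has moves =a=> p1, =b=> p2
  p1 = b.(a.0 + 0 | 0) | b.(b.b.0 | d.(0 | 0)) has moves =b=> p3, =b=> p4
  p2 = a.b.(a.0 + 0 | 0) | (b.b.0 | d.(0 | 0)) has moves =a=> p4, =b=> p5, =d=> p6
  p3 = (a.0 + 0 | 0) | b.(b.b.0 | d.(0 | 0)) has moves =a=> p7, =b=> p8
  p4 = b.(a.0 + 0 | 0) | (b.b.0 | d.(0 | 0)) has moves =b=> p8, =b=> p9, =d=> p10
  p5 = a.b.(a.0 + 0 | 0) | (b.0 | d.(0 | 0)) has moves =a=> p9, =b=> p11, =d=> p12
  p6 = a.b.(a.0 + 0 | 0) | (b.b.0 | (0 | 0)) has moves =a=> p10, =b=> p12
  p7 = 0 | b.(b.b.0 | d.(0 | 0)) has moves =b=> p13
  p8 = (a.0 + 0 | 0) | (b.b.0 | d.(0 | 0)) has moves =a=> p13, =b=> p14, =d=> p15
  p9 = b.(a.0 + 0 | 0) | (b.0 | d.(0 | 0)) has moves =b=> p14, =b=> p16, =d=> p17
  p10 = b.(a.0 + 0 | 0) | (b.b.0 | (0 | 0)) has moves =b=> p15, =b=> p17
  p11 = a.b.(a.0 + 0 | 0) | (0 | d.(0 | 0)) has moves =a=> p16, =d=> p18
  p12 = a.b.(a.0 + 0 | 0) | (b.0 | (0 | 0)) has moves =a=> p17, =b=> p18
  p13 = 0 | (b.b.0 | d.(0 | 0)) has moves =b=> p19, =d=> p20
  p14 = (a.0 + 0 | 0) | (b.0 | d.(0 | 0)) has moves =a=> p19, =b=> p21, =d=> p22
  p15 = (a.0 + 0 | 0) | (b.b.0 | (0 | 0)) has moves =a=> p20, =b=> p22
  p16 = b.(a.0 + 0 | 0) | (0 | d.(0 | 0)) has moves =b=> p21, =d=> p23
  p17 = b.(a.0 + 0 | 0) | (b.0 | (0 | 0)) has moves =b=> p22, =b=> p23
  p18 = a.b.(a.0 + 0 | 0) | (0 | (0 | 0)) has moves =a=> p23
  p19 = 0 | (b.0 | d.(0 | 0)) has moves =b=> p24, =d=> p25
  p20 = 0 | (b.b.0 | (0 | 0)) has moves =b=> p25
  p21 = (a.0 + 0 | 0) | (0 | d.(0 | 0)) has moves =a=> p24, =d=> p26
  p22 = (a.0 + 0 | 0) | (b.0 | (0 | 0)) has moves =a=> p25, =b=> p26
  p23 = b.(a.0 + 0 | 0) | (0 | (0 | 0)) has moves =b=> p26
  p24 = 0 | (0 | d.(0 | 0)) has moves =d=> p27
  p25 = 0 | (b.0 | (0 | 0)) has moves =b=> p27
  p26 = (a.0 + 0 | 0) | (0 | (0 | 0)) has moves =a=> p27
  p27 = 0 | (0 | (0 | 0)) has moves ∅
Reachable graph of Q (28 states):
  q0 = a.c.(a.0 + 0 | 0) | b.(b.b.0 | d.(0 | 0)) has moves =a=> q1, =b=> q2
  q1 = c.(a.0 + 0 | 0) | b.(b.b.0 | d.(0 | 0)) has moves =b=> q3, =c=> q4
  q2 = a.c.(a.0 + 0 | 0) | (b.b.0 | d.(0 | 0)) has moves =a=> q3, =b=> q5, =d=> q6
  q3 = c.(a.0 + 0 | 0) | (b.b.0 | d.(0 | 0)) has moves =b=> q7, =c=> q8, =d=> q9
  q4 = (a.0 + 0 | 0) | b.(b.b.0 | d.(0 | 0)) has moves =a=> q10, =b=> q8
  q5 = a.c.(a.0 + 0 | 0) | (b.0 | d.(0 | 0)) has moves =a=> q7, =b=> q11, =d=> q12
  q6 = a.c.(a.0 + 0 | 0) | (b.b.0 | (0 | 0)) has moves =a=> q9, =b=> q12
  q7 = c.(a.0 + 0 | 0) | (b.0 | d.(0 | 0)) has moves =b=> q13, =c=> q14, =d=> q15
  q8 = (a.0 + 0 | 0) | (b.b.0 | d.(0 | 0)) has moves =a=> q16, =b=> q14, =d=> q17
  q9 = c.(a.0 + 0 | 0) | (b.b.0 | (0 | 0)) has moves =b=> q15, =c=> q17
  q10 = 0 | b.(b.b.0 | d.(0 | 0)) has moves =b=> q16
  q11 = a.c.(a.0 + 0 | 0) | (0 | d.(0 | 0)) has moves =a=> q13, =d=> q18
  q12 = a.c.(a.0 + 0 | 0) | (b.0 | (0 | 0)) has moves =a=> q15, =b=> q18
  q13 = c.(a.0 + 0 | 0) | (0 | d.(0 | 0)) has moves =c=> q19, =d=> q20
  q14 = (a.0 + 0 | 0) | (b.0 | d.(0 | 0)) has moves =a=> q21, =b=> q19, =d=> q22
  q15 = c.(a.0 + 0 | 0) | (b.0 | (0 | 0)) has moves =b=> q20, =c=> q22
  q16 = 0 | (b.b.0 | d.(0 | 0)) has moves =b=> q21, =d=> q23
  q17 = (a.0 + 0 | 0) | (b.b.0 | (0 | 0)) has moves =a=> q23, =b=> q22
  q18 = a.c.(a.0 + 0 | 0) | (0 | (0 | 0)) has moves =a=> q20
  q19 = (a.0 + 0 | 0) | (0 | d.(0 | 0)) has moves =a=> q24, =d=> q25
  q20 = c.(a.0 + 0 | 0) | (0 | (0 | 0)) has moves =c=> q25
  q21 = 0 | (b.0 | d.(0 | 0)) has moves =b=> q24, =d=> q26
  q22 = (a.0 + 0 | 0) | (b.0 | (0 | 0)) has moves =a=> q26, =b=> q25
  q23 = 0 | (b.b.0 | (0 | 0)) has moves =b=> q26
  q24 = 0 | (0 | d.(0 | 0)) has moves =d=> q27
  q25 = (a.0 + 0 | 0) | (0 | (0 | 0)) has moves =a=> q27
  q26 = 0 | (b.0 | (0 | 0)) has moves =b=> q27
  q27 = 0 | (0 | (0 | 0)) has moves ∅
Executing aba from P (initial set {p0}):
  [1] a ⇒ {p1}
  [2] b ⇒ {p3, p4}
  [3] a ⇒ {p7}
  ✓ P
Executing aba from Q (initial set {q0}):
  [1] a ⇒ {q1}
  [2] b ⇒ {q3}
  [3] a ⇒ ∅  — Q cannot continue

aba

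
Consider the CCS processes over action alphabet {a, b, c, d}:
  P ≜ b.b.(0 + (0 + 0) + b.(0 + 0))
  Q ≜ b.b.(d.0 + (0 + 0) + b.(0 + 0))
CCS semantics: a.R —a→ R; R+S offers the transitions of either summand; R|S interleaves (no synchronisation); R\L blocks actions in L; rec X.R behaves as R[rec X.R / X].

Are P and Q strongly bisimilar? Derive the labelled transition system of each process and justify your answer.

LTS(P): 4 reachable states
  s0 = b.b.(0 + (0 + 0) + b.(0 + 0)) → -b-> s1
  s1 = b.(0 + (0 + 0) + b.(0 + 0)) → -b-> s2
  s2 = 0 + (0 + 0) + b.(0 + 0) → -b-> s3
  s3 = 0 + 0 → (no moves)
LTS(Q): 5 reachable states
  t0 = b.b.(d.0 + (0 + 0) + b.(0 + 0)) → -b-> t1
  t1 = b.(d.0 + (0 + 0) + b.(0 + 0)) → -b-> t2
  t2 = d.0 + (0 + 0) + b.(0 + 0) → -b-> t3, -d-> t4
  t3 = 0 + 0 → (no moves)
  t4 = 0 → (no moves)
Partition-refinement fixed point:
  B0 = {s0}
  B1 = {s1}
  B2 = {s2}
  B3 = {s3, t3, t4}
  B4 = {t0}
  B5 = {t1}
  B6 = {t2}
s0 ∈ B0, t0 ∈ B4 → different blocks

NO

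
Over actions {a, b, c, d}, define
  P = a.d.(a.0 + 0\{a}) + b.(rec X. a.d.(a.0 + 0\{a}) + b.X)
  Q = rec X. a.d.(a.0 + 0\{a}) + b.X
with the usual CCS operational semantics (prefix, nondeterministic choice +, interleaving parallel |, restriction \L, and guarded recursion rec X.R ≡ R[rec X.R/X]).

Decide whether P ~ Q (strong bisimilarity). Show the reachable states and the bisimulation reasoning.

LTS(P): 5 reachable states
  s0 = a.d.(a.0 + 0\{a}) + b.(rec X. a.d.(a.0 + 0\{a}) + b.X) :: -a-> s1, -b-> s2
  s1 = d.(a.0 + 0\{a}) :: -d-> s3
  s2 = rec X. a.d.(a.0 + 0\{a}) + b.X :: -a-> s1, -b-> s2
  s3 = a.0 + 0\{a} :: -a-> s4
  s4 = 0 :: deadlocked
LTS(Q): 4 reachable states
  t0 = rec X. a.d.(a.0 + 0\{a}) + b.X :: -a-> t1, -b-> t0
  t1 = d.(a.0 + 0\{a}) :: -d-> t2
  t2 = a.0 + 0\{a} :: -a-> t3
  t3 = 0 :: deadlocked
Bisimilarity quotient blocks:
  B0 = {s0, s2, t0}
  B1 = {s1, t1}
  B2 = {s3, t2}
  B3 = {s4, t3}
s0 ∈ B0, t0 ∈ B0 → same block

P ~ Q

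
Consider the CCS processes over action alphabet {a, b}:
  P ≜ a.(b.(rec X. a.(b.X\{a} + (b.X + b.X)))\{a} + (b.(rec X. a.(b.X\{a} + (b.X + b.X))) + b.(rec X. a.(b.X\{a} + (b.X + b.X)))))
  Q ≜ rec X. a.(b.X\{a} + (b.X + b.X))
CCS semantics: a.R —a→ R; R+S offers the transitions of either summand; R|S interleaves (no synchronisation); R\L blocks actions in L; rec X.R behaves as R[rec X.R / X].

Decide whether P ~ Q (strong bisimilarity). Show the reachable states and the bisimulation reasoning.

YES

P's transition system — 4 states:
  u0 = a.(b.(rec X. a.(b.X\{a} + (b.X + b.X)))\{a} + (b.(rec X. a.(b.X\{a} + (b.X + b.X))) + b.(rec X. a.(b.X\{a} + (b.X + b.X))))) | =a=> u1
  u1 = b.(rec X. a.(b.X\{a} + (b.X + b.X)))\{a} + (b.(rec X. a.(b.X\{a} + (b.X + b.X))) + b.(rec X. a.(b.X\{a} + (b.X + b.X)))) | =b=> u2, =b=> u3
  u2 = (rec X. a.(b.X\{a} + (b.X + b.X)))\{a} | stopped
  u3 = rec X. a.(b.X\{a} + (b.X + b.X)) | =a=> u1
Q's transition system — 3 states:
  v0 = rec X. a.(b.X\{a} + (b.X + b.X)) | =a=> v1
  v1 = b.(rec X. a.(b.X\{a} + (b.X + b.X)))\{a} + (b.(rec X. a.(b.X\{a} + (b.X + b.X))) + b.(rec X. a.(b.X\{a} + (b.X + b.X)))) | =b=> v0, =b=> v2
  v2 = (rec X. a.(b.X\{a} + (b.X + b.X)))\{a} | stopped
Coarsest stable partition (strong bisimilarity classes):
  B0 = {u0, u3, v0}
  B1 = {u1, v1}
  B2 = {u2, v2}
u0 ∈ B0, v0 ∈ B0 → same block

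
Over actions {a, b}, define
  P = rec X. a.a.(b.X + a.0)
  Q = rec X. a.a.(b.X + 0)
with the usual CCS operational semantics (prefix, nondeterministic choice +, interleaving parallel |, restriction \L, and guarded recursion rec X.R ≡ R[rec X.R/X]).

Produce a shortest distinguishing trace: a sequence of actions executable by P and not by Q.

aaa

Reachable graph of P (4 states):
  s0 = rec X. a.a.(b.X + a.0) ⊢ ··a··> s1
  s1 = a.(b.(rec X. a.a.(b.X + a.0)) + a.0) ⊢ ··a··> s2
  s2 = b.(rec X. a.a.(b.X + a.0)) + a.0 ⊢ ··a··> s3, ··b··> s0
  s3 = 0 ⊢ deadlocked
Reachable graph of Q (3 states):
  t0 = rec X. a.a.(b.X + 0) ⊢ ··a··> t1
  t1 = a.(b.(rec X. a.a.(b.X + 0)) + 0) ⊢ ··a··> t2
  t2 = b.(rec X. a.a.(b.X + 0)) + 0 ⊢ ··b··> t0
Run σ = ⟨aaa⟩ on P: start {s0}
  [1] a ⇒ {s1}
  [2] a ⇒ {s2}
  [3] a ⇒ {s3}
  P completes σ.
Run σ = ⟨aaa⟩ on Q: start {t0}
  [1] a ⇒ {t1}
  [2] a ⇒ {t2}
  [3] a ⇒ no successor for Q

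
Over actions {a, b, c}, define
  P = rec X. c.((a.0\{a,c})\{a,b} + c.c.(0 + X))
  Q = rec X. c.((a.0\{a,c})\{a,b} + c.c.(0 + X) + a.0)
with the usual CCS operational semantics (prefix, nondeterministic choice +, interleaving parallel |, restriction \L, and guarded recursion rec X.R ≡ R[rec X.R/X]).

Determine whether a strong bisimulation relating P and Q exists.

P ≁ Q

Reachable graph of P (4 states):
  s0 = rec X. c.((a.0\{a,c})\{a,b} + c.c.(0 + X)) | -c-> s1
  s1 = (a.0\{a,c})\{a,b} + c.c.(0 + (rec X. c.((a.0\{a,c})\{a,b} + c.c.(0 + X)))) | -c-> s2
  s2 = c.(0 + (rec X. c.((a.0\{a,c})\{a,b} + c.c.(0 + X)))) | -c-> s3
  s3 = 0 + (rec X. c.((a.0\{a,c})\{a,b} + c.c.(0 + X))) | -c-> s1
Reachable graph of Q (5 states):
  t0 = rec X. c.((a.0\{a,c})\{a,b} + c.c.(0 + X) + a.0) | -c-> t1
  t1 = (a.0\{a,c})\{a,b} + c.c.(0 + (rec X. c.((a.0\{a,c})\{a,b} + c.c.(0 + X) + a.0))) + a.0 | -a-> t2, -c-> t3
  t2 = 0 | ∅
  t3 = c.(0 + (rec X. c.((a.0\{a,c})\{a,b} + c.c.(0 + X) + a.0))) | -c-> t4
  t4 = 0 + (rec X. c.((a.0\{a,c})\{a,b} + c.c.(0 + X) + a.0)) | -c-> t1
Coarsest stable partition (strong bisimilarity classes):
  B0 = {s0, s1, s2, s3}
  B1 = {t0, t4}
  B2 = {t1}
  B3 = {t3}
  B4 = {t2}
s0 ∈ B0, t0 ∈ B1 → different blocks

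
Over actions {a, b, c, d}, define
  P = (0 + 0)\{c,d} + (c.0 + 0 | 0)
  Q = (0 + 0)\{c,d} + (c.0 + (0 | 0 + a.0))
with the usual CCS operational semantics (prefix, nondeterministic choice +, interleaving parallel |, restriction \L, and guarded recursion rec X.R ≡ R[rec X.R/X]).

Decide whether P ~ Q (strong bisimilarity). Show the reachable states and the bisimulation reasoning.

LTS(P): 2 reachable states
  p0 = (0 + 0)\{c,d} + (c.0 + 0 | 0) → -c-> p1
  p1 = 0 → ·
LTS(Q): 2 reachable states
  q0 = (0 + 0)\{c,d} + (c.0 + (0 | 0 + a.0)) → -a-> q1, -c-> q1
  q1 = 0 → ·
Bisimilarity quotient blocks:
  B0 = {p0}
  B1 = {p1, q1}
  B2 = {q0}
p0 ∈ B0, q0 ∈ B2 → different blocks

not bisimilar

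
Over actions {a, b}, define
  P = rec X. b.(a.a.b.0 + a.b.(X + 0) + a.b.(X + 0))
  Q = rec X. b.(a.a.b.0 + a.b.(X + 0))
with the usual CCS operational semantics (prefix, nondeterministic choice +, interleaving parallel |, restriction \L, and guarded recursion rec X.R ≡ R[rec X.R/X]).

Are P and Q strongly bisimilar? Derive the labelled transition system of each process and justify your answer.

bisimilar

LTS(P): 7 reachable states
  p0 = rec X. b.(a.a.b.0 + a.b.(X + 0) + a.b.(X + 0)) ⊢ =b=> p1
  p1 = a.a.b.0 + a.b.((rec X. b.(a.a.b.0 + a.b.(X + 0) + a.b.(X + 0))) + 0) + a.b.((rec X. b.(a.a.b.0 + a.b.(X + 0) + a.b.(X + 0))) + 0) ⊢ =a=> p2, =a=> p3
  p2 = a.b.0 ⊢ =a=> p4
  p3 = b.((rec X. b.(a.a.b.0 + a.b.(X + 0) + a.b.(X + 0))) + 0) ⊢ =b=> p5
  p4 = b.0 ⊢ =b=> p6
  p5 = (rec X. b.(a.a.b.0 + a.b.(X + 0) + a.b.(X + 0))) + 0 ⊢ =b=> p1
  p6 = 0 ⊢ ·
LTS(Q): 7 reachable states
  q0 = rec X. b.(a.a.b.0 + a.b.(X + 0)) ⊢ =b=> q1
  q1 = a.a.b.0 + a.b.((rec X. b.(a.a.b.0 + a.b.(X + 0))) + 0) ⊢ =a=> q2, =a=> q3
  q2 = a.b.0 ⊢ =a=> q4
  q3 = b.((rec X. b.(a.a.b.0 + a.b.(X + 0))) + 0) ⊢ =b=> q5
  q4 = b.0 ⊢ =b=> q6
  q5 = (rec X. b.(a.a.b.0 + a.b.(X + 0))) + 0 ⊢ =b=> q1
  q6 = 0 ⊢ ·
Partition-refinement fixed point:
  B0 = {p0, p5, q0, q5}
  B1 = {p1, q1}
  B2 = {p2, q2}
  B3 = {p4, q4}
  B4 = {p6, q6}
  B5 = {p3, q3}
p0 ∈ B0, q0 ∈ B0 → same block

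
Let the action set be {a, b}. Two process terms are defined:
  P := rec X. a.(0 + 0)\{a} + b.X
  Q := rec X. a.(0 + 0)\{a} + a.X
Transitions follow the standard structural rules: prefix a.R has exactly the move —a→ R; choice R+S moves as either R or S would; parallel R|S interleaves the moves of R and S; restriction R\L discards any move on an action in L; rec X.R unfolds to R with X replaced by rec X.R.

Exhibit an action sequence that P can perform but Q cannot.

Reachable graph of P (2 states):
  m0 = rec X. a.(0 + 0)\{a} + b.X → --a--▸ m1, --b--▸ m0
  m1 = (0 + 0)\{a} → deadlocked
Reachable graph of Q (2 states):
  n0 = rec X. a.(0 + 0)\{a} + a.X → --a--▸ n0, --a--▸ n1
  n1 = (0 + 0)\{a} → deadlocked
Trace ⟨b⟩ through P, begin at {m0}:
  after b @ step 1: {m0}
  — P admits the full trace.
Trace ⟨b⟩ through Q, begin at {n0}:
  after b @ step 1: no successor for Q

b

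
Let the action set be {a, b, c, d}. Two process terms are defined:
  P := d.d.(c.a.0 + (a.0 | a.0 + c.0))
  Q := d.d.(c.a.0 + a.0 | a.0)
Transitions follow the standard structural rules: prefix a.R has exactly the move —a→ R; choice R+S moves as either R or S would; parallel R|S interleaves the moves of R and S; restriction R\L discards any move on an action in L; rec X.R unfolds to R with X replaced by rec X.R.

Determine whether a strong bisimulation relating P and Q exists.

P's transition system — 8 states:
  s0 = d.d.(c.a.0 + (a.0 | a.0 + c.0)) → ··d··> s1
  s1 = d.(c.a.0 + (a.0 | a.0 + c.0)) → ··d··> s2
  s2 = c.a.0 + (a.0 | a.0 + c.0) → ··a··> s3, ··a··> s4, ··c··> s5, ··c··> s6
  s3 = 0 | a.0 → ··a··> s7
  s4 = a.0 | 0 → ··a··> s7
  s5 = 0 → deadlocked
  s6 = a.0 → ··a··> s5
  s7 = 0 | 0 → deadlocked
Q's transition system — 8 states:
  t0 = d.d.(c.a.0 + a.0 | a.0) → ··d··> t1
  t1 = d.(c.a.0 + a.0 | a.0) → ··d··> t2
  t2 = c.a.0 + a.0 | a.0 → ··a··> t3, ··a··> t4, ··c··> t5
  t3 = 0 | a.0 → ··a··> t6
  t4 = a.0 | 0 → ··a··> t6
  t5 = a.0 → ··a··> t7
  t6 = 0 | 0 → deadlocked
  t7 = 0 → deadlocked
Partition-refinement fixed point:
  B0 = {s0}
  B1 = {s1}
  B2 = {s2}
  B3 = {s3, s4, s6, t3, t4, t5}
  B4 = {s5, s7, t6, t7}
  B5 = {t0}
  B6 = {t1}
  B7 = {t2}
s0 ∈ B0, t0 ∈ B5 → different blocks

NO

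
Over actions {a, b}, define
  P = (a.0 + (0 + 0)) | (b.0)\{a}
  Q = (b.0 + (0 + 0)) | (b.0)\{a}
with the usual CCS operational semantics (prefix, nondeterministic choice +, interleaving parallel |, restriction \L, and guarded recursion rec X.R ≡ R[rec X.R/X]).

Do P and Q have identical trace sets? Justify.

NO — witness ⟨a⟩

P's transition system — 4 states:
  p0 = (a.0 + (0 + 0)) | (b.0)\{a} → —a→ p1, —b→ p2
  p1 = 0 | (b.0)\{a} → —b→ p3
  p2 = (a.0 + (0 + 0)) | 0\{a} → —a→ p3
  p3 = 0 | 0\{a} → stopped
Q's transition system — 4 states:
  q0 = (b.0 + (0 + 0)) | (b.0)\{a} → —b→ q1, —b→ q2
  q1 = (b.0 + (0 + 0)) | 0\{a} → —b→ q3
  q2 = 0 | (b.0)\{a} → —b→ q3
  q3 = 0 | 0\{a} → stopped
Run σ = ⟨a⟩ on P: start {p0}
  [1] a ⇒ {p1}
  ✓ P
Run σ = ⟨a⟩ on Q: start {q0}
  [1] a ⇒ ∅ (Q stuck)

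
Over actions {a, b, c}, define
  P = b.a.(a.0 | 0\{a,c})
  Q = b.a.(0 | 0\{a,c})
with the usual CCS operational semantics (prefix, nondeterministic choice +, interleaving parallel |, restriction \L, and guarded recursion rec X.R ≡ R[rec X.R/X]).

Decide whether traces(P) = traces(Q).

Reachable graph of P (4 states):
  s0 = b.a.(a.0 | 0\{a,c}) has moves --b--▸ s1
  s1 = a.(a.0 | 0\{a,c}) has moves --a--▸ s2
  s2 = a.0 | 0\{a,c} has moves --a--▸ s3
  s3 = 0 | 0\{a,c} has moves (no moves)
Reachable graph of Q (3 states):
  t0 = b.a.(0 | 0\{a,c}) has moves --b--▸ t1
  t1 = a.(0 | 0\{a,c}) has moves --a--▸ t2
  t2 = 0 | 0\{a,c} has moves (no moves)
Executing baa from P (initial set {s0}):
  [1] b ⇒ {s1}
  [2] a ⇒ {s2}
  [3] a ⇒ {s3}
  ✓ P
Executing baa from Q (initial set {t0}):
  [1] b ⇒ {t1}
  [2] a ⇒ {t2}
  [3] a ⇒ ∅ (Q stuck)

NO — witness ⟨baa⟩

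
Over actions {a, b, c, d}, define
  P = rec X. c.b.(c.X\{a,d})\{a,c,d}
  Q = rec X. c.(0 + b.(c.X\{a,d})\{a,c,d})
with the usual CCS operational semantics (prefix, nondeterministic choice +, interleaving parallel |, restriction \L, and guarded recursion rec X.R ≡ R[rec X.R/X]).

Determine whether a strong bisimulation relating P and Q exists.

LTS(P): 3 reachable states
  p0 = rec X. c.b.(c.X\{a,d})\{a,c,d} has moves ··c··> p1
  p1 = b.(c.(rec X. c.b.(c.X\{a,d})\{a,c,d})\{a,d})\{a,c,d} has moves ··b··> p2
  p2 = (c.(rec X. c.b.(c.X\{a,d})\{a,c,d})\{a,d})\{a,c,d} has moves stopped
LTS(Q): 3 reachable states
  q0 = rec X. c.(0 + b.(c.X\{a,d})\{a,c,d}) has moves ··c··> q1
  q1 = 0 + b.(c.(rec X. c.(0 + b.(c.X\{a,d})\{a,c,d}))\{a,d})\{a,c,d} has moves ··b··> q2
  q2 = (c.(rec X. c.(0 + b.(c.X\{a,d})\{a,c,d}))\{a,d})\{a,c,d} has moves stopped
Partition-refinement fixed point:
  B0 = {p0, q0}
  B1 = {p1, q1}
  B2 = {p2, q2}
p0 ∈ B0, q0 ∈ B0 → same block

P ~ Q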